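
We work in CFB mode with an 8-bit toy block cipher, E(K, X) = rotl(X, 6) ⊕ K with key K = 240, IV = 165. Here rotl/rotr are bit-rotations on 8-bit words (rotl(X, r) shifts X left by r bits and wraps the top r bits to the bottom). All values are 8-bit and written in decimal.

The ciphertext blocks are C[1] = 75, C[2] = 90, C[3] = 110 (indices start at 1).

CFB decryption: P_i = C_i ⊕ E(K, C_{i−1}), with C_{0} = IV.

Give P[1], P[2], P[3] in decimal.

P[1]: E(K, 165) = 153; 75 ⊕ 153 = 210.
P[2]: E(K, 75) = 34; 90 ⊕ 34 = 120.
P[3]: E(K, 90) = 102; 110 ⊕ 102 = 8.

P[1] = 210, P[2] = 120, P[3] = 8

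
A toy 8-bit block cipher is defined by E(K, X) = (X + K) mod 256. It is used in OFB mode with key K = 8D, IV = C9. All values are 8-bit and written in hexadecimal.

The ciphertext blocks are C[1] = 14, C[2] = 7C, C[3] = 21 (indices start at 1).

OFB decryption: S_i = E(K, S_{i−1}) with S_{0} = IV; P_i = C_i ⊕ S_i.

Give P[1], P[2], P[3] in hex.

P[1] = 42, P[2] = 9F, P[3] = 51

P[1]: S = E(K, C9) = 56; 14 ⊕ 56 = 42.
P[2]: S = E(K, 56) = E3; 7C ⊕ E3 = 9F.
P[3]: S = E(K, E3) = 70; 21 ⊕ 70 = 51.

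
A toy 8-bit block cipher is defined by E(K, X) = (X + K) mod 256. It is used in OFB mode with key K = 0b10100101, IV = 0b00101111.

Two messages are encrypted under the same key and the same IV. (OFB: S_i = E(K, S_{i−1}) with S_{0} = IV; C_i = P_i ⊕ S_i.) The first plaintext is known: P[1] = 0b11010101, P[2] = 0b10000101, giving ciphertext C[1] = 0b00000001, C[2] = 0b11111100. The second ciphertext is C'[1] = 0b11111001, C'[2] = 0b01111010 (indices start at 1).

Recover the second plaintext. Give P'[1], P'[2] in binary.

In OFB with a reused IV, both messages share the same keystream S_i, so C_i ⊕ C'_i = P_i ⊕ P'_i and thus P'_i = P_i ⊕ C_i ⊕ C'_i.
P'[1]: 0b11010101 ⊕ 0b00000001 ⊕ 0b11111001 = 0b00101101.
P'[2]: 0b10000101 ⊕ 0b11111100 ⊕ 0b01111010 = 0b00000011.

P'[1] = 0b00101101, P'[2] = 0b00000011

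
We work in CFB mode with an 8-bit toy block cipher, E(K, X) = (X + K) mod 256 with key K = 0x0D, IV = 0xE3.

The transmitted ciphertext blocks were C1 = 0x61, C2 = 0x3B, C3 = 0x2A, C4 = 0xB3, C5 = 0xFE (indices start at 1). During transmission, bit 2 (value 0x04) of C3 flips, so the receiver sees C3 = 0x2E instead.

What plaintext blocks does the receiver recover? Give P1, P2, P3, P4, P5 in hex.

P1 = 0x91, P2 = 0x55, P3 = 0x66, P4 = 0x88, P5 = 0x3E

CFB decryption: P_i = C_i ⊕ E(K, C_{i−1}), with C_{0} = IV.
Only C3 changed, to 0x2E. In CFB, a change in C_i flips the same bit in P_i and garbles P_{i+1}. Decrypting the received ciphertext:
P1: E(K, 0xE3) = 0xF0; 0x61 ⊕ 0xF0 = 0x91.
P2: E(K, 0x61) = 0x6E; 0x3B ⊕ 0x6E = 0x55.
P3: E(K, 0x3B) = 0x48; 0x2E ⊕ 0x48 = 0x66.
P4: E(K, 0x2E) = 0x3B; 0xB3 ⊕ 0x3B = 0x88.
P5: E(K, 0xB3) = 0xC0; 0xFE ⊕ 0xC0 = 0x3E.
Blocks that differ from the original plaintext: P3, P4.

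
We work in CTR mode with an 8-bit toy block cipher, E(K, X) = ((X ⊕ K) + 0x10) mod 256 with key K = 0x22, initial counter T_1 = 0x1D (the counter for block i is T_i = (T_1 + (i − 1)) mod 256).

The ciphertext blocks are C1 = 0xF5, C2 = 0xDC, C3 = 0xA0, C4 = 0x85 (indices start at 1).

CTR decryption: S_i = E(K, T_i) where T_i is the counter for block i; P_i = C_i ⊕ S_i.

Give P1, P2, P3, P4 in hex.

P1 = 0xBA, P2 = 0x90, P3 = 0xED, P4 = 0x97

P1: T = 0x1D, S = E(K, T) = 0x4F; 0xF5 ⊕ 0x4F = 0xBA.
P2: T = 0x1E, S = E(K, T) = 0x4C; 0xDC ⊕ 0x4C = 0x90.
P3: T = 0x1F, S = E(K, T) = 0x4D; 0xA0 ⊕ 0x4D = 0xED.
P4: T = 0x20, S = E(K, T) = 0x12; 0x85 ⊕ 0x12 = 0x97.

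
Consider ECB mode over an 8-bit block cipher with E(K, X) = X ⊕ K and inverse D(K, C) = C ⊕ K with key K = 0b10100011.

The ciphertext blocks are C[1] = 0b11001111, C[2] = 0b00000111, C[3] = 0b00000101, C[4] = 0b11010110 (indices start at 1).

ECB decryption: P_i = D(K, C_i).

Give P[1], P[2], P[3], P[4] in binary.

P[1]: D(K, 0b11001111) = 0b01101100.
P[2]: D(K, 0b00000111) = 0b10100100.
P[3]: D(K, 0b00000101) = 0b10100110.
P[4]: D(K, 0b11010110) = 0b01110101.

P[1] = 0b01101100, P[2] = 0b10100100, P[3] = 0b10100110, P[4] = 0b01110101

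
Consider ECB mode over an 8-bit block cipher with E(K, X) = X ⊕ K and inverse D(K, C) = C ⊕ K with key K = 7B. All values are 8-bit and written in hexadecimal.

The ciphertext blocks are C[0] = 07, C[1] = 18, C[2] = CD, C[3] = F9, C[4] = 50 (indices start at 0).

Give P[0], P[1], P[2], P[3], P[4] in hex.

ECB decryption: P_i = D(K, C_i).
P[0]: D(K, 07) = 7C.
P[1]: D(K, 18) = 63.
P[2]: D(K, CD) = B6.
P[3]: D(K, F9) = 82.
P[4]: D(K, 50) = 2B.

P[0] = 7C, P[1] = 63, P[2] = B6, P[3] = 82, P[4] = 2B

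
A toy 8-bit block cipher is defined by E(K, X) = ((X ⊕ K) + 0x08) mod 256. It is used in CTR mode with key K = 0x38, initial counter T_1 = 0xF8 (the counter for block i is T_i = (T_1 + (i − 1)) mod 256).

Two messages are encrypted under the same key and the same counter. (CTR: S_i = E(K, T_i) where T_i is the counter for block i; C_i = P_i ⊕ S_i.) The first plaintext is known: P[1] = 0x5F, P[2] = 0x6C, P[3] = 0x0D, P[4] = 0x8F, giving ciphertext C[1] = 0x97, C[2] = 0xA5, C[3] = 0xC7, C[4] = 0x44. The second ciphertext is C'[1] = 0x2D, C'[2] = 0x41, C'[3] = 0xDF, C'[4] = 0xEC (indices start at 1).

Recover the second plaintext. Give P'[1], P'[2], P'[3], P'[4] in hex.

In CTR with a reused counter, both messages share the same keystream S_i, so C_i ⊕ C'_i = P_i ⊕ P'_i and thus P'_i = P_i ⊕ C_i ⊕ C'_i.
P'[1]: 0x5F ⊕ 0x97 ⊕ 0x2D = 0xE5.
P'[2]: 0x6C ⊕ 0xA5 ⊕ 0x41 = 0x88.
P'[3]: 0x0D ⊕ 0xC7 ⊕ 0xDF = 0x15.
P'[4]: 0x8F ⊕ 0x44 ⊕ 0xEC = 0x27.

P'[1] = 0xE5, P'[2] = 0x88, P'[3] = 0x15, P'[4] = 0x27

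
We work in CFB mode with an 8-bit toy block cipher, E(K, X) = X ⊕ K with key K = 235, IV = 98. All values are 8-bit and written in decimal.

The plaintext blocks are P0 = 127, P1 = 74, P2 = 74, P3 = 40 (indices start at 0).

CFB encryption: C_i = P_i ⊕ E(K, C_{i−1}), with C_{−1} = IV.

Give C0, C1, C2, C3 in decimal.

C0: E(K, 98) = 137; 127 ⊕ 137 = 246.
C1: E(K, 246) = 29; 74 ⊕ 29 = 87.
C2: E(K, 87) = 188; 74 ⊕ 188 = 246.
C3: E(K, 246) = 29; 40 ⊕ 29 = 53.

C0 = 246, C1 = 87, C2 = 246, C3 = 53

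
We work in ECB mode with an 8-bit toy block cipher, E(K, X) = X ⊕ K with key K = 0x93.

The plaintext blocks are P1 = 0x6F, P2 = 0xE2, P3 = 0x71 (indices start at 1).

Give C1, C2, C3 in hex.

C1 = 0xFC, C2 = 0x71, C3 = 0xE2

ECB encryption: C_i = E(K, P_i).
C1: E(K, 0x6F) = 0xFC.
C2: E(K, 0xE2) = 0x71.
C3: E(K, 0x71) = 0xE2.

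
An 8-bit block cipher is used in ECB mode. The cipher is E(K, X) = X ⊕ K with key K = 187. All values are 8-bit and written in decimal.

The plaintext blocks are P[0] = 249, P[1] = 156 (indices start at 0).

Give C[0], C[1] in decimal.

ECB encryption: C_i = E(K, P_i).
C[0]: E(K, 249) = 66.
C[1]: E(K, 156) = 39.

C[0] = 66, C[1] = 39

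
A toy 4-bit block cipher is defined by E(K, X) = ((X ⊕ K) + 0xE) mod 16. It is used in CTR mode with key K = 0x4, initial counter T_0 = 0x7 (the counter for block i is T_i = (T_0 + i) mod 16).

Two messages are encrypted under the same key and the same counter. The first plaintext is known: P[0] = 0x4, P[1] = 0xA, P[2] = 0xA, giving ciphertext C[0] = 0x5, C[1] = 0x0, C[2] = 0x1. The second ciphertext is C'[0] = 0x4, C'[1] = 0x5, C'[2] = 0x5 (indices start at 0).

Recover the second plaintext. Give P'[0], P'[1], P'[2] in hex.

In CTR with a reused counter, both messages share the same keystream S_i, so C_i ⊕ C'_i = P_i ⊕ P'_i and thus P'_i = P_i ⊕ C_i ⊕ C'_i.
P'[0]: 0x4 ⊕ 0x5 ⊕ 0x4 = 0x5.
P'[1]: 0xA ⊕ 0x0 ⊕ 0x5 = 0xF.
P'[2]: 0xA ⊕ 0x1 ⊕ 0x5 = 0xE.

P'[0] = 0x5, P'[1] = 0xF, P'[2] = 0xE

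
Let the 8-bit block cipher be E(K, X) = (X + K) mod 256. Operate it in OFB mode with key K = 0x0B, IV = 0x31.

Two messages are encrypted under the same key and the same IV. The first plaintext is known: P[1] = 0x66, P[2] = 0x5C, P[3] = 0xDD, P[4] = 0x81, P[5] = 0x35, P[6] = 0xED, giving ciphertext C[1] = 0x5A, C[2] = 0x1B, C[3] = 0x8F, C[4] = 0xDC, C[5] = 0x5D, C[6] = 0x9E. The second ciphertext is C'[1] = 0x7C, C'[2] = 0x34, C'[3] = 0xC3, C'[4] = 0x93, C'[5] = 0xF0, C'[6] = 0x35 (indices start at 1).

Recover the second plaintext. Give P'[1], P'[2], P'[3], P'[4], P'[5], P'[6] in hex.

In OFB with a reused IV, both messages share the same keystream S_i, so C_i ⊕ C'_i = P_i ⊕ P'_i and thus P'_i = P_i ⊕ C_i ⊕ C'_i.
P'[1]: 0x66 ⊕ 0x5A ⊕ 0x7C = 0x40.
P'[2]: 0x5C ⊕ 0x1B ⊕ 0x34 = 0x73.
P'[3]: 0xDD ⊕ 0x8F ⊕ 0xC3 = 0x91.
P'[4]: 0x81 ⊕ 0xDC ⊕ 0x93 = 0xCE.
P'[5]: 0x35 ⊕ 0x5D ⊕ 0xF0 = 0x98.
P'[6]: 0xED ⊕ 0x9E ⊕ 0x35 = 0x46.

P'[1] = 0x40, P'[2] = 0x73, P'[3] = 0x91, P'[4] = 0xCE, P'[5] = 0x98, P'[6] = 0x46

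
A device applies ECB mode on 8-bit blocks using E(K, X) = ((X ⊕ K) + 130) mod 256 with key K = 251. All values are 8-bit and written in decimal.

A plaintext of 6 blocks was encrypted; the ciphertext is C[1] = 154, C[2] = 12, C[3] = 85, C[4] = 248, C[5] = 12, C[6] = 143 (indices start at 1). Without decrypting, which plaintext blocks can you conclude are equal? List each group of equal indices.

P[2] = P[5]

ECB encrypts each block independently with the same key, so equal ciphertext blocks imply equal plaintext blocks.
C[2] = C[5] = 12, so P[2] = P[5].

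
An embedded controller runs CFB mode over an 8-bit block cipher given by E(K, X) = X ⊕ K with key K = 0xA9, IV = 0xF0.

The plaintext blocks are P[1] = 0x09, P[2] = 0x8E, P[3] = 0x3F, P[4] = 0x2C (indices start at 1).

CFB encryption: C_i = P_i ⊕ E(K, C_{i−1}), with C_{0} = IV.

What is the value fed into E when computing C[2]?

C[1]: E(K, 0xF0) = 0x59; 0x09 ⊕ 0x59 = 0x50.
C[2]: E(K, 0x50) = 0xF9; 0x8E ⊕ 0xF9 = 0x77.
So the input to E for block [2] is 0x50.

0x50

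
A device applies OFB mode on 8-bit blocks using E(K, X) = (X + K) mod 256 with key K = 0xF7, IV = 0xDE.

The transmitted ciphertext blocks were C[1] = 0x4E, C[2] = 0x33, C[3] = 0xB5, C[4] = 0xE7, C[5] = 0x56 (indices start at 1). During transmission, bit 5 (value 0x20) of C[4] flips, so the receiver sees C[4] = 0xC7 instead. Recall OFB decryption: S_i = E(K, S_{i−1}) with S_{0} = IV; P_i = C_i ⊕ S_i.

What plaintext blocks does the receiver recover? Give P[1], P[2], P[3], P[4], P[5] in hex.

Only C[4] changed, to 0xC7. In OFB, a change in C_i flips the same bit in P_i only; the keystream is unaffected. Decrypting the received ciphertext:
P[1]: S = E(K, 0xDE) = 0xD5; 0x4E ⊕ 0xD5 = 0x9B.
P[2]: S = E(K, 0xD5) = 0xCC; 0x33 ⊕ 0xCC = 0xFF.
P[3]: S = E(K, 0xCC) = 0xC3; 0xB5 ⊕ 0xC3 = 0x76.
P[4]: S = E(K, 0xC3) = 0xBA; 0xC7 ⊕ 0xBA = 0x7D.
P[5]: S = E(K, 0xBA) = 0xB1; 0x56 ⊕ 0xB1 = 0xE7.
Blocks that differ from the original plaintext: P[4].

P[1] = 0x9B, P[2] = 0xFF, P[3] = 0x76, P[4] = 0x7D, P[5] = 0xE7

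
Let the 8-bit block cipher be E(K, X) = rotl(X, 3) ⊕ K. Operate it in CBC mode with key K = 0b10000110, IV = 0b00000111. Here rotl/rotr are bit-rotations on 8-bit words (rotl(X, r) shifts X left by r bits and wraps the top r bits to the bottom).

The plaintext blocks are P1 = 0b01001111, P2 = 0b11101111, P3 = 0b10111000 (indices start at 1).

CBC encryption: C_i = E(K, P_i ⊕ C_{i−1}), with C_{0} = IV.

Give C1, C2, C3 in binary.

C1 = 0b11000100, C2 = 0b11011111, C3 = 0b10111101

C1: P1 ⊕ 0b00000111 = 0b01001000; E(K, 0b01001000) = 0b11000100.
C2: P2 ⊕ 0b11000100 = 0b00101011; E(K, 0b00101011) = 0b11011111.
C3: P3 ⊕ 0b11011111 = 0b01100111; E(K, 0b01100111) = 0b10111101.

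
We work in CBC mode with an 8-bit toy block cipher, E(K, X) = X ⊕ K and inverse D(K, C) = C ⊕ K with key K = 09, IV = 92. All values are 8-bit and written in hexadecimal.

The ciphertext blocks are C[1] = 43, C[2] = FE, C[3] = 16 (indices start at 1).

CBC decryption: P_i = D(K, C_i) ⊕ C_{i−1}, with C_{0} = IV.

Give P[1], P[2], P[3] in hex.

P[1]: D(K, 43) = 4A; 4A ⊕ 92 = D8.
P[2]: D(K, FE) = F7; F7 ⊕ 43 = B4.
P[3]: D(K, 16) = 1F; 1F ⊕ FE = E1.

P[1] = D8, P[2] = B4, P[3] = E1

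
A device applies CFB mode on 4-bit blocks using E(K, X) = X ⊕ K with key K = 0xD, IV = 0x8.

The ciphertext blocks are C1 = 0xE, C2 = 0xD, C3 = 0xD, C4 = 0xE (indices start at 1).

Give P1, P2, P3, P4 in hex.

P1 = 0xB, P2 = 0xE, P3 = 0xD, P4 = 0xE

CFB decryption: P_i = C_i ⊕ E(K, C_{i−1}), with C_{0} = IV.
P1: E(K, 0x8) = 0x5; 0xE ⊕ 0x5 = 0xB.
P2: E(K, 0xE) = 0x3; 0xD ⊕ 0x3 = 0xE.
P3: E(K, 0xD) = 0x0; 0xD ⊕ 0x0 = 0xD.
P4: E(K, 0xD) = 0x0; 0xE ⊕ 0x0 = 0xE.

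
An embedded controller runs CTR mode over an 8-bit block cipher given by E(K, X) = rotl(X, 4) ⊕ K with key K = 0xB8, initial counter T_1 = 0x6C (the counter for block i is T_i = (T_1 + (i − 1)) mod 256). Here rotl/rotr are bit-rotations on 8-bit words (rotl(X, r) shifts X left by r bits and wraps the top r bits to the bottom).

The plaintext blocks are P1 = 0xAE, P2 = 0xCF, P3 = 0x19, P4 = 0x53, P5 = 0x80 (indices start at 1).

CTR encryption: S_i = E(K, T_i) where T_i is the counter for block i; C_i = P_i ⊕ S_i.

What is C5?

C5 = 0x3F

C1: T = 0x6C, S = E(K, T) = 0x7E; 0xAE ⊕ 0x7E = 0xD0.
C2: T = 0x6D, S = E(K, T) = 0x6E; 0xCF ⊕ 0x6E = 0xA1.
C3: T = 0x6E, S = E(K, T) = 0x5E; 0x19 ⊕ 0x5E = 0x47.
C4: T = 0x6F, S = E(K, T) = 0x4E; 0x53 ⊕ 0x4E = 0x1D.
C5: T = 0x70, S = E(K, T) = 0xBF; 0x80 ⊕ 0xBF = 0x3F.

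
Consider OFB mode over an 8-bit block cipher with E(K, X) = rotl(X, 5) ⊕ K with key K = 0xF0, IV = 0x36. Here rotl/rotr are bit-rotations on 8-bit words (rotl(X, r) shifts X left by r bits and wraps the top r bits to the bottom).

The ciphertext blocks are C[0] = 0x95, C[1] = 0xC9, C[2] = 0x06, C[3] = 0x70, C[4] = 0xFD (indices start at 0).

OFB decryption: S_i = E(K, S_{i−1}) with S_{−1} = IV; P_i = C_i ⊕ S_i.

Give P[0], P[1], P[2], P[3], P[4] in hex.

P[0]: S = E(K, 0x36) = 0x36; 0x95 ⊕ 0x36 = 0xA3.
P[1]: S = E(K, 0x36) = 0x36; 0xC9 ⊕ 0x36 = 0xFF.
P[2]: S = E(K, 0x36) = 0x36; 0x06 ⊕ 0x36 = 0x30.
P[3]: S = E(K, 0x36) = 0x36; 0x70 ⊕ 0x36 = 0x46.
P[4]: S = E(K, 0x36) = 0x36; 0xFD ⊕ 0x36 = 0xCB.

P[0] = 0xA3, P[1] = 0xFF, P[2] = 0x30, P[3] = 0x46, P[4] = 0xCB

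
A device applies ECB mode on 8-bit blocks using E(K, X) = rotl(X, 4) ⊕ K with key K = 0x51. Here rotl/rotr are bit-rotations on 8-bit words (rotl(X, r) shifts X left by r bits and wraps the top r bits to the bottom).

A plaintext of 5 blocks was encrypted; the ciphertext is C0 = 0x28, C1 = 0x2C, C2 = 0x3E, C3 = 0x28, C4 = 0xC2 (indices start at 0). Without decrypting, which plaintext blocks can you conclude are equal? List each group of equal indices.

P0 = P3

ECB encrypts each block independently with the same key, so equal ciphertext blocks imply equal plaintext blocks.
C0 = C3 = 0x28, so P0 = P3.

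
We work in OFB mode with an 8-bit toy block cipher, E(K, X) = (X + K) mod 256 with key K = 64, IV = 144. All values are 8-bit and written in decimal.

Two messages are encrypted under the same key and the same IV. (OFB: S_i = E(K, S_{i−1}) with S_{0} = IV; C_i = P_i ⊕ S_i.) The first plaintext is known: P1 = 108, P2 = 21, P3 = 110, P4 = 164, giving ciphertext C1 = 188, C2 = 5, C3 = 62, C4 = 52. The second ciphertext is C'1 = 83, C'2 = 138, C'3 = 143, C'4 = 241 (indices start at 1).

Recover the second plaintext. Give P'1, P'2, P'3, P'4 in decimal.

P'1 = 131, P'2 = 154, P'3 = 223, P'4 = 97

In OFB with a reused IV, both messages share the same keystream S_i, so C_i ⊕ C'_i = P_i ⊕ P'_i and thus P'_i = P_i ⊕ C_i ⊕ C'_i.
P'1: 108 ⊕ 188 ⊕ 83 = 131.
P'2: 21 ⊕ 5 ⊕ 138 = 154.
P'3: 110 ⊕ 62 ⊕ 143 = 223.
P'4: 164 ⊕ 52 ⊕ 241 = 97.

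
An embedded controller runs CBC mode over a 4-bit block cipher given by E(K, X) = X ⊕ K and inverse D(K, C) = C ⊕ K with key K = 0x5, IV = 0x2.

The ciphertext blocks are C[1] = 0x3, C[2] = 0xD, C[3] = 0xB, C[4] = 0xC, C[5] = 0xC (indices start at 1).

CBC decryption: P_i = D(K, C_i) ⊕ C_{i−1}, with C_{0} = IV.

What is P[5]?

P[5] = 0x5

P[5]: D(K, 0xC) = 0x9; 0x9 ⊕ 0xC = 0x5.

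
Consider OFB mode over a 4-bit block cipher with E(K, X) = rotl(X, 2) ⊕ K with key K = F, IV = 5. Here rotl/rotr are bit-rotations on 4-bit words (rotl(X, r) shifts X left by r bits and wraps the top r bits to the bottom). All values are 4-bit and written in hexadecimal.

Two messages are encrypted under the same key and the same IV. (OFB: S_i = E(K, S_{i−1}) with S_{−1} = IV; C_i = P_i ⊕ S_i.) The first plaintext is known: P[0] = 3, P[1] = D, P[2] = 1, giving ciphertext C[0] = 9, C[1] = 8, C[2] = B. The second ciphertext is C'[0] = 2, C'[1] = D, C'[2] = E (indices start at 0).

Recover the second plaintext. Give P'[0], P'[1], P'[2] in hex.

In OFB with a reused IV, both messages share the same keystream S_i, so C_i ⊕ C'_i = P_i ⊕ P'_i and thus P'_i = P_i ⊕ C_i ⊕ C'_i.
P'[0]: 3 ⊕ 9 ⊕ 2 = 8.
P'[1]: D ⊕ 8 ⊕ D = 8.
P'[2]: 1 ⊕ B ⊕ E = 4.

P'[0] = 8, P'[1] = 8, P'[2] = 4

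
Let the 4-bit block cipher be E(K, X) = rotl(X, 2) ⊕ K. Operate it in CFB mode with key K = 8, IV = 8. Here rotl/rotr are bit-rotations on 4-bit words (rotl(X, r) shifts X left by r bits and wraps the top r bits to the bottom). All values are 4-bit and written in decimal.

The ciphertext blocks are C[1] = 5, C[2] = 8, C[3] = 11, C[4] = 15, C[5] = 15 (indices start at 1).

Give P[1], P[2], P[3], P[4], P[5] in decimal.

CFB decryption: P_i = C_i ⊕ E(K, C_{i−1}), with C_{0} = IV.
P[1]: E(K, 8) = 10; 5 ⊕ 10 = 15.
P[2]: E(K, 5) = 13; 8 ⊕ 13 = 5.
P[3]: E(K, 8) = 10; 11 ⊕ 10 = 1.
P[4]: E(K, 11) = 6; 15 ⊕ 6 = 9.
P[5]: E(K, 15) = 7; 15 ⊕ 7 = 8.

P[1] = 15, P[2] = 5, P[3] = 1, P[4] = 9, P[5] = 8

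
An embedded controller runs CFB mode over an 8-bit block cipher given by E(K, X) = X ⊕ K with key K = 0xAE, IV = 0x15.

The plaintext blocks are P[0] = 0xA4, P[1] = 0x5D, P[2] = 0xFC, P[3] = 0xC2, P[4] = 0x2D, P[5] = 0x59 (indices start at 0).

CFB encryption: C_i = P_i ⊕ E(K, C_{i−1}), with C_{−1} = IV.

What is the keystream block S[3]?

0x10

C[0]: E(K, 0x15) = 0xBB; 0xA4 ⊕ 0xBB = 0x1F.
C[1]: E(K, 0x1F) = 0xB1; 0x5D ⊕ 0xB1 = 0xEC.
C[2]: E(K, 0xEC) = 0x42; 0xFC ⊕ 0x42 = 0xBE.
C[3]: E(K, 0xBE) = 0x10; 0xC2 ⊕ 0x10 = 0xD2.
So S[3] = 0x10.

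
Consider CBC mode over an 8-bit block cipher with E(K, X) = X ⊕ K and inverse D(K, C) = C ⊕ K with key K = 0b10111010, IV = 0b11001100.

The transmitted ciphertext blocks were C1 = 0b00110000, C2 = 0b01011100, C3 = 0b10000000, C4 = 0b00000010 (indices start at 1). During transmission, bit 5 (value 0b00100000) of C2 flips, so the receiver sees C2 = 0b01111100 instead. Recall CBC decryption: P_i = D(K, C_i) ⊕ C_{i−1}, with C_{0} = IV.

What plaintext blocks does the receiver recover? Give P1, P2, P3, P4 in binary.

Only C2 changed, to 0b01111100. In CBC, a change in C_i garbles P_i and flips the same bit in P_{i+1}. Decrypting the received ciphertext:
P1: D(K, 0b00110000) = 0b10001010; 0b10001010 ⊕ 0b11001100 = 0b01000110.
P2: D(K, 0b01111100) = 0b11000110; 0b11000110 ⊕ 0b00110000 = 0b11110110.
P3: D(K, 0b10000000) = 0b00111010; 0b00111010 ⊕ 0b01111100 = 0b01000110.
P4: D(K, 0b00000010) = 0b10111000; 0b10111000 ⊕ 0b10000000 = 0b00111000.
Blocks that differ from the original plaintext: P2, P3.

P1 = 0b01000110, P2 = 0b11110110, P3 = 0b01000110, P4 = 0b00111000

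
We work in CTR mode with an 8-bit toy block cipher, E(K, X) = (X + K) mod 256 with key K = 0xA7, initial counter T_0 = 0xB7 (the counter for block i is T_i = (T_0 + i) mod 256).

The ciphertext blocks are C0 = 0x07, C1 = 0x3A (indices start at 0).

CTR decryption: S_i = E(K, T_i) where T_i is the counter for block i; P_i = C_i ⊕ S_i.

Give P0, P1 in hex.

P0: T = 0xB7, S = E(K, T) = 0x5E; 0x07 ⊕ 0x5E = 0x59.
P1: T = 0xB8, S = E(K, T) = 0x5F; 0x3A ⊕ 0x5F = 0x65.

P0 = 0x59, P1 = 0x65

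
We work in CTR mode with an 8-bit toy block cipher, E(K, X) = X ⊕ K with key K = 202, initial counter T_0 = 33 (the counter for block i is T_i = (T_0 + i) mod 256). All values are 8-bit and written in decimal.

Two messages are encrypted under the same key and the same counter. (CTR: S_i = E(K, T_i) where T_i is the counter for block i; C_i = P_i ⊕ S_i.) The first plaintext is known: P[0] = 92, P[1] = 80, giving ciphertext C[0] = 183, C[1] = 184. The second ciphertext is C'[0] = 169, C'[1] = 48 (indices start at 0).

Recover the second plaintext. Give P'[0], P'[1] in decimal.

In CTR with a reused counter, both messages share the same keystream S_i, so C_i ⊕ C'_i = P_i ⊕ P'_i and thus P'_i = P_i ⊕ C_i ⊕ C'_i.
P'[0]: 92 ⊕ 183 ⊕ 169 = 66.
P'[1]: 80 ⊕ 184 ⊕ 48 = 216.

P'[0] = 66, P'[1] = 216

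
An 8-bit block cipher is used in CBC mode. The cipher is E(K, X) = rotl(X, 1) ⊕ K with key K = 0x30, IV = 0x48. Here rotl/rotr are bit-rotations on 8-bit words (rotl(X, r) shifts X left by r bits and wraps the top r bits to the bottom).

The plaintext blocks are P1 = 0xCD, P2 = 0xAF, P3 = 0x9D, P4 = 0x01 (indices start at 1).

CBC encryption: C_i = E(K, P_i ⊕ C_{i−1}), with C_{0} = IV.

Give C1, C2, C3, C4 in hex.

C1: P1 ⊕ 0x48 = 0x85; E(K, 0x85) = 0x3B.
C2: P2 ⊕ 0x3B = 0x94; E(K, 0x94) = 0x19.
C3: P3 ⊕ 0x19 = 0x84; E(K, 0x84) = 0x39.
C4: P4 ⊕ 0x39 = 0x38; E(K, 0x38) = 0x40.

C1 = 0x3B, C2 = 0x19, C3 = 0x39, C4 = 0x40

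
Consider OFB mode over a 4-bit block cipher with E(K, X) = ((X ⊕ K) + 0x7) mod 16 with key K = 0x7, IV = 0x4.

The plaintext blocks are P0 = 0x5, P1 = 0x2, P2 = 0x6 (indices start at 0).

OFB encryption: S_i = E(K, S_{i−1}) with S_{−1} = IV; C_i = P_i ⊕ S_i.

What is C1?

C0: S = E(K, 0x4) = 0xA; 0x5 ⊕ 0xA = 0xF.
C1: S = E(K, 0xA) = 0x4; 0x2 ⊕ 0x4 = 0x6.

C1 = 0x6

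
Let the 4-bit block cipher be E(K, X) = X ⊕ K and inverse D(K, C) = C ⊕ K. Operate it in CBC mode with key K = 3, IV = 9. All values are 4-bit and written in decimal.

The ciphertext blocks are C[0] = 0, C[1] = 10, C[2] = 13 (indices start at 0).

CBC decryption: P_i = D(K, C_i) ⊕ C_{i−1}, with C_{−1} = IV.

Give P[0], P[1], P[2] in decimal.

P[0]: D(K, 0) = 3; 3 ⊕ 9 = 10.
P[1]: D(K, 10) = 9; 9 ⊕ 0 = 9.
P[2]: D(K, 13) = 14; 14 ⊕ 10 = 4.

P[0] = 10, P[1] = 9, P[2] = 4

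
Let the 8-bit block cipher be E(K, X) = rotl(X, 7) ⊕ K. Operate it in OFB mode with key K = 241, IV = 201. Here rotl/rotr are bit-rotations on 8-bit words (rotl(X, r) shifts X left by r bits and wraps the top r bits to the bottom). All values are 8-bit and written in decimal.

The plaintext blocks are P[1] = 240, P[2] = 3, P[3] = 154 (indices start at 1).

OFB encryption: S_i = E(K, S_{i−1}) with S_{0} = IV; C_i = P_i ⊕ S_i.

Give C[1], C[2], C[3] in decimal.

C[1] = 229, C[2] = 120, C[3] = 214

C[1]: S = E(K, 201) = 21; 240 ⊕ 21 = 229.
C[2]: S = E(K, 21) = 123; 3 ⊕ 123 = 120.
C[3]: S = E(K, 123) = 76; 154 ⊕ 76 = 214.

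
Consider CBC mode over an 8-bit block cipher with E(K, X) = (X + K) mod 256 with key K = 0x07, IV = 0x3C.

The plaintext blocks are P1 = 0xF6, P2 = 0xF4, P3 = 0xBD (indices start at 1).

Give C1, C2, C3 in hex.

CBC encryption: C_i = E(K, P_i ⊕ C_{i−1}), with C_{0} = IV.
C1: P1 ⊕ 0x3C = 0xCA; E(K, 0xCA) = 0xD1.
C2: P2 ⊕ 0xD1 = 0x25; E(K, 0x25) = 0x2C.
C3: P3 ⊕ 0x2C = 0x91; E(K, 0x91) = 0x98.

C1 = 0xD1, C2 = 0x2C, C3 = 0x98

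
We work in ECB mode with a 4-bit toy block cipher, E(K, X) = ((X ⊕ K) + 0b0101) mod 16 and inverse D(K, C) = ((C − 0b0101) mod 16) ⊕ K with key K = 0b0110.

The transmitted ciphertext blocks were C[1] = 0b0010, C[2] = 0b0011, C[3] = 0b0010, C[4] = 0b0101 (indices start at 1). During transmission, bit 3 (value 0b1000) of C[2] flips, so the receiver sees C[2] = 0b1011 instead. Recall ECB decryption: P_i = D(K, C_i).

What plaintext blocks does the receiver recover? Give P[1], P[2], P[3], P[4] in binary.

Only C[2] changed, to 0b1011. In ECB, a change in C_i affects only P_i. Decrypting the received ciphertext:
P[1]: D(K, 0b0010) = 0b1011.
P[2]: D(K, 0b1011) = 0b0000.
P[3]: D(K, 0b0010) = 0b1011.
P[4]: D(K, 0b0101) = 0b0110.
Blocks that differ from the original plaintext: P[2].

P[1] = 0b1011, P[2] = 0b0000, P[3] = 0b1011, P[4] = 0b0110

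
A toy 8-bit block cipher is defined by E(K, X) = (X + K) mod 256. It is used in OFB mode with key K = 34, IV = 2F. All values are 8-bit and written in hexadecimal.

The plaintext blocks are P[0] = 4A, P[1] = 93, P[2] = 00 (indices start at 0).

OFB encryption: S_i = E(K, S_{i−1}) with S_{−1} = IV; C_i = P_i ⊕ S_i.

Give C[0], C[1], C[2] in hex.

C[0]: S = E(K, 2F) = 63; 4A ⊕ 63 = 29.
C[1]: S = E(K, 63) = 97; 93 ⊕ 97 = 04.
C[2]: S = E(K, 97) = CB; 00 ⊕ CB = CB.

C[0] = 29, C[1] = 04, C[2] = CB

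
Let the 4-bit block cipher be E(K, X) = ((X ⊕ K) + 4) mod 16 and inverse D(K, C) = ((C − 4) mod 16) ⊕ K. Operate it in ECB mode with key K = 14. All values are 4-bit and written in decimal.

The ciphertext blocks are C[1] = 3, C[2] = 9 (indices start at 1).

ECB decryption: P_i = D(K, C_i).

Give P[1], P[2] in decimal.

P[1] = 1, P[2] = 11

P[1]: D(K, 3) = 1.
P[2]: D(K, 9) = 11.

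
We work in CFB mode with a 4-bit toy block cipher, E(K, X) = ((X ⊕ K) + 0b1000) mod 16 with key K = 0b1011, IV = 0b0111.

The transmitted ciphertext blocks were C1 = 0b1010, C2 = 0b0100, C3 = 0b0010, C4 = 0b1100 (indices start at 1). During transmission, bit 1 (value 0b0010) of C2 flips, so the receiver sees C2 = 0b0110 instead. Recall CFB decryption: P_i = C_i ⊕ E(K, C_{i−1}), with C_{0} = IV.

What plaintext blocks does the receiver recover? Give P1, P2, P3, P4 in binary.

Only C2 changed, to 0b0110. In CFB, a change in C_i flips the same bit in P_i and garbles P_{i+1}. Decrypting the received ciphertext:
P1: E(K, 0b0111) = 0b0100; 0b1010 ⊕ 0b0100 = 0b1110.
P2: E(K, 0b1010) = 0b1001; 0b0110 ⊕ 0b1001 = 0b1111.
P3: E(K, 0b0110) = 0b0101; 0b0010 ⊕ 0b0101 = 0b0111.
P4: E(K, 0b0010) = 0b0001; 0b1100 ⊕ 0b0001 = 0b1101.
Blocks that differ from the original plaintext: P2, P3.

P1 = 0b1110, P2 = 0b1111, P3 = 0b0111, P4 = 0b1101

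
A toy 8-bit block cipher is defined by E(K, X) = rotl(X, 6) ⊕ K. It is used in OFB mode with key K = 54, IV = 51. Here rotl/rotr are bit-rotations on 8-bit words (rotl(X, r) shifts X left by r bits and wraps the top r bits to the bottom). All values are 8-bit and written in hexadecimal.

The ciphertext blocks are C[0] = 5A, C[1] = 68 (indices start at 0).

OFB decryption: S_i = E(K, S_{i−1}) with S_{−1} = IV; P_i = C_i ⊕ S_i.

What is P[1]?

P[1] = 3C

P[0]: S = E(K, 51) = 00; 5A ⊕ 00 = 5A.
P[1]: S = E(K, 00) = 54; 68 ⊕ 54 = 3C.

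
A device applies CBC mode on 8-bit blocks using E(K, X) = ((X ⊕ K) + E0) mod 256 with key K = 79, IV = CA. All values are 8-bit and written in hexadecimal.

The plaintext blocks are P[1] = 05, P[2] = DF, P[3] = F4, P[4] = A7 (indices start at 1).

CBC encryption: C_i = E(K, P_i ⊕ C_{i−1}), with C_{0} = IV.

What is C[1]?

C[1]: P[1] ⊕ CA = CF; E(K, CF) = 96.

C[1] = 96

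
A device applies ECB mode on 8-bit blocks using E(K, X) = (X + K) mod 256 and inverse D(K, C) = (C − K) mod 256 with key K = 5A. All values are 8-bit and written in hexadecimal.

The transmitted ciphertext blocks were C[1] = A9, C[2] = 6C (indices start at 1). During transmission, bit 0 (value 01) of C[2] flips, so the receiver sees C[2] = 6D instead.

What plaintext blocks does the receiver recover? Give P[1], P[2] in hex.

ECB decryption: P_i = D(K, C_i).
Only C[2] changed, to 6D. In ECB, a change in C_i affects only P_i. Decrypting the received ciphertext:
P[1]: D(K, A9) = 4F.
P[2]: D(K, 6D) = 13.
Blocks that differ from the original plaintext: P[2].

P[1] = 4F, P[2] = 13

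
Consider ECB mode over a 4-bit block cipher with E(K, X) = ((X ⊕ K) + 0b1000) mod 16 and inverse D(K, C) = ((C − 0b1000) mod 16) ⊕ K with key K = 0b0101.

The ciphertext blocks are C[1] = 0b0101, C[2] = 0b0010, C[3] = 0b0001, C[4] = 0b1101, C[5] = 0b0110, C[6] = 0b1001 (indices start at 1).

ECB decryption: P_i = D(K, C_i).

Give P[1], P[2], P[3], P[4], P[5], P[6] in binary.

P[1]: D(K, 0b0101) = 0b1000.
P[2]: D(K, 0b0010) = 0b1111.
P[3]: D(K, 0b0001) = 0b1100.
P[4]: D(K, 0b1101) = 0b0000.
P[5]: D(K, 0b0110) = 0b1011.
P[6]: D(K, 0b1001) = 0b0100.

P[1] = 0b1000, P[2] = 0b1111, P[3] = 0b1100, P[4] = 0b0000, P[5] = 0b1011, P[6] = 0b0100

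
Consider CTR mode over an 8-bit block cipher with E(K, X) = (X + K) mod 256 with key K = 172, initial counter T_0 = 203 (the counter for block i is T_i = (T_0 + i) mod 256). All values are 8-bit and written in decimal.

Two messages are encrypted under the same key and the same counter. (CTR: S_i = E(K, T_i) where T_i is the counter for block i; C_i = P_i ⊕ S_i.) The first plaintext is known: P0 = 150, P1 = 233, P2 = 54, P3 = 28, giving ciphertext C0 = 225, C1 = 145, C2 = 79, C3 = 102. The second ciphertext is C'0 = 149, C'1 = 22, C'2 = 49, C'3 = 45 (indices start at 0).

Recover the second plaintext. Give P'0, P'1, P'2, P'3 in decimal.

P'0 = 226, P'1 = 110, P'2 = 72, P'3 = 87

In CTR with a reused counter, both messages share the same keystream S_i, so C_i ⊕ C'_i = P_i ⊕ P'_i and thus P'_i = P_i ⊕ C_i ⊕ C'_i.
P'0: 150 ⊕ 225 ⊕ 149 = 226.
P'1: 233 ⊕ 145 ⊕ 22 = 110.
P'2: 54 ⊕ 79 ⊕ 49 = 72.
P'3: 28 ⊕ 102 ⊕ 45 = 87.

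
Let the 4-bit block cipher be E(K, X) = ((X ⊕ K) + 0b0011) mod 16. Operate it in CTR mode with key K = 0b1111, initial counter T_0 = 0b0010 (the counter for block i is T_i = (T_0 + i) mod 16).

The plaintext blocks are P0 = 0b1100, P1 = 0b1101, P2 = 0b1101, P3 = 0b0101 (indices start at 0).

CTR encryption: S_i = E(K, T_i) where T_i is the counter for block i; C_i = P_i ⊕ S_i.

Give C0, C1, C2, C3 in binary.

C0 = 0b1100, C1 = 0b0010, C2 = 0b0011, C3 = 0b1000

C0: T = 0b0010, S = E(K, T) = 0b0000; 0b1100 ⊕ 0b0000 = 0b1100.
C1: T = 0b0011, S = E(K, T) = 0b1111; 0b1101 ⊕ 0b1111 = 0b0010.
C2: T = 0b0100, S = E(K, T) = 0b1110; 0b1101 ⊕ 0b1110 = 0b0011.
C3: T = 0b0101, S = E(K, T) = 0b1101; 0b0101 ⊕ 0b1101 = 0b1000.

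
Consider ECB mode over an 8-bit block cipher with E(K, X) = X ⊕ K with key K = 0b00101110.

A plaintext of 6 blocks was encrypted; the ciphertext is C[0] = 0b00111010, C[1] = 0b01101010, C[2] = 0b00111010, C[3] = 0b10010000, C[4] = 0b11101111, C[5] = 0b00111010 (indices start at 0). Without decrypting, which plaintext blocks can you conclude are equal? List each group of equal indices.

P[0] = P[2] = P[5]

ECB encrypts each block independently with the same key, so equal ciphertext blocks imply equal plaintext blocks.
C[0] = C[2] = C[5] = 0b00111010, so P[0] = P[2] = P[5].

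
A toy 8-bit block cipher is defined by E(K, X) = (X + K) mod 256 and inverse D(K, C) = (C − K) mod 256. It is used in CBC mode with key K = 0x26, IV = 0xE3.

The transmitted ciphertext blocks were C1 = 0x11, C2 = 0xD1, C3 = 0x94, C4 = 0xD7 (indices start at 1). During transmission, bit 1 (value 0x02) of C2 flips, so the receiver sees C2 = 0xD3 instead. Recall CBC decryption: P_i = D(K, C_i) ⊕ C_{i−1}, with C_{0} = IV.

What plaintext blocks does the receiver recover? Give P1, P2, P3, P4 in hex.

P1 = 0x08, P2 = 0xBC, P3 = 0xBD, P4 = 0x25

Only C2 changed, to 0xD3. In CBC, a change in C_i garbles P_i and flips the same bit in P_{i+1}. Decrypting the received ciphertext:
P1: D(K, 0x11) = 0xEB; 0xEB ⊕ 0xE3 = 0x08.
P2: D(K, 0xD3) = 0xAD; 0xAD ⊕ 0x11 = 0xBC.
P3: D(K, 0x94) = 0x6E; 0x6E ⊕ 0xD3 = 0xBD.
P4: D(K, 0xD7) = 0xB1; 0xB1 ⊕ 0x94 = 0x25.
Blocks that differ from the original plaintext: P2, P3.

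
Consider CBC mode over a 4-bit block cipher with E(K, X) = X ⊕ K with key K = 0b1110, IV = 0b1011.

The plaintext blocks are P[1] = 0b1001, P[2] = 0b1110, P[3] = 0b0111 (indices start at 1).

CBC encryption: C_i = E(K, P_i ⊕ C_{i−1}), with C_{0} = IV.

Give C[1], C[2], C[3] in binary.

C[1] = 0b1100, C[2] = 0b1100, C[3] = 0b0101

C[1]: P[1] ⊕ 0b1011 = 0b0010; E(K, 0b0010) = 0b1100.
C[2]: P[2] ⊕ 0b1100 = 0b0010; E(K, 0b0010) = 0b1100.
C[3]: P[3] ⊕ 0b1100 = 0b1011; E(K, 0b1011) = 0b0101.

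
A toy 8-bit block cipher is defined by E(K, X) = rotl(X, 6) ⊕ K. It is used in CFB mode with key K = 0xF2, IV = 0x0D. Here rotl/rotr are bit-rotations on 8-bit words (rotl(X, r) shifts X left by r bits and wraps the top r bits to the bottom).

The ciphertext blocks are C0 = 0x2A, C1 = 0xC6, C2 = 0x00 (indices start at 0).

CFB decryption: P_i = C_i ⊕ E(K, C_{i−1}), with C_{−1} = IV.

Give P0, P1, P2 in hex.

P0: E(K, 0x0D) = 0xB1; 0x2A ⊕ 0xB1 = 0x9B.
P1: E(K, 0x2A) = 0x78; 0xC6 ⊕ 0x78 = 0xBE.
P2: E(K, 0xC6) = 0x43; 0x00 ⊕ 0x43 = 0x43.

P0 = 0x9B, P1 = 0xBE, P2 = 0x43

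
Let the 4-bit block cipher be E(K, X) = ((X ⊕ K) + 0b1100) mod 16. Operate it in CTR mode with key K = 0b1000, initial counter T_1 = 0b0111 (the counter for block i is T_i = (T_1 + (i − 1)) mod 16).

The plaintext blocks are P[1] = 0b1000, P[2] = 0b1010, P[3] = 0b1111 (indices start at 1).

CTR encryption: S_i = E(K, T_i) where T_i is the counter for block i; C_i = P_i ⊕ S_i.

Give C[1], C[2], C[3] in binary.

C[1] = 0b0011, C[2] = 0b0110, C[3] = 0b0010

C[1]: T = 0b0111, S = E(K, T) = 0b1011; 0b1000 ⊕ 0b1011 = 0b0011.
C[2]: T = 0b1000, S = E(K, T) = 0b1100; 0b1010 ⊕ 0b1100 = 0b0110.
C[3]: T = 0b1001, S = E(K, T) = 0b1101; 0b1111 ⊕ 0b1101 = 0b0010.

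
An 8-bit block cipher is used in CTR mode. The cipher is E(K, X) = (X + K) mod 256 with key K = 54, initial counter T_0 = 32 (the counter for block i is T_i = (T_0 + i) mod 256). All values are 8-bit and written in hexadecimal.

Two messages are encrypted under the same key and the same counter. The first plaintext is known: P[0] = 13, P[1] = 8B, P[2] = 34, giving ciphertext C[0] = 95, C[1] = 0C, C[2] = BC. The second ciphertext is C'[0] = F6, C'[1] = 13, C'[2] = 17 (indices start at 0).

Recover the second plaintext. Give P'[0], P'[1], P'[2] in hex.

P'[0] = 70, P'[1] = 94, P'[2] = 9F

In CTR with a reused counter, both messages share the same keystream S_i, so C_i ⊕ C'_i = P_i ⊕ P'_i and thus P'_i = P_i ⊕ C_i ⊕ C'_i.
P'[0]: 13 ⊕ 95 ⊕ F6 = 70.
P'[1]: 8B ⊕ 0C ⊕ 13 = 94.
P'[2]: 34 ⊕ BC ⊕ 17 = 9F.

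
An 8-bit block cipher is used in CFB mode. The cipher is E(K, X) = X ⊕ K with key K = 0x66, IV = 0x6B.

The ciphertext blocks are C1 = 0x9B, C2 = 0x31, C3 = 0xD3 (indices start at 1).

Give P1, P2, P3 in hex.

P1 = 0x96, P2 = 0xCC, P3 = 0x84

CFB decryption: P_i = C_i ⊕ E(K, C_{i−1}), with C_{0} = IV.
P1: E(K, 0x6B) = 0x0D; 0x9B ⊕ 0x0D = 0x96.
P2: E(K, 0x9B) = 0xFD; 0x31 ⊕ 0xFD = 0xCC.
P3: E(K, 0x31) = 0x57; 0xD3 ⊕ 0x57 = 0x84.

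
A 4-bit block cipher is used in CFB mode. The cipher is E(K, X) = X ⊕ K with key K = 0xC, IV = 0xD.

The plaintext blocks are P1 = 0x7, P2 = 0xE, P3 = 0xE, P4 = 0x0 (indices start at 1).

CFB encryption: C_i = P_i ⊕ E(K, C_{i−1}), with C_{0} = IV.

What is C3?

C1: E(K, 0xD) = 0x1; 0x7 ⊕ 0x1 = 0x6.
C2: E(K, 0x6) = 0xA; 0xE ⊕ 0xA = 0x4.
C3: E(K, 0x4) = 0x8; 0xE ⊕ 0x8 = 0x6.

C3 = 0x6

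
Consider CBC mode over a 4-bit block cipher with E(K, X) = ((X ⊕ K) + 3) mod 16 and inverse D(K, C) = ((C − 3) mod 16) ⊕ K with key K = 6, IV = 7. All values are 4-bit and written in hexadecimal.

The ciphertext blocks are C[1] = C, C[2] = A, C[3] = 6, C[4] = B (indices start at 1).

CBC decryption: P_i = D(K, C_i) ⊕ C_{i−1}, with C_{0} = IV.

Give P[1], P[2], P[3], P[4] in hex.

P[1]: D(K, C) = F; F ⊕ 7 = 8.
P[2]: D(K, A) = 1; 1 ⊕ C = D.
P[3]: D(K, 6) = 5; 5 ⊕ A = F.
P[4]: D(K, B) = E; E ⊕ 6 = 8.

P[1] = 8, P[2] = D, P[3] = F, P[4] = 8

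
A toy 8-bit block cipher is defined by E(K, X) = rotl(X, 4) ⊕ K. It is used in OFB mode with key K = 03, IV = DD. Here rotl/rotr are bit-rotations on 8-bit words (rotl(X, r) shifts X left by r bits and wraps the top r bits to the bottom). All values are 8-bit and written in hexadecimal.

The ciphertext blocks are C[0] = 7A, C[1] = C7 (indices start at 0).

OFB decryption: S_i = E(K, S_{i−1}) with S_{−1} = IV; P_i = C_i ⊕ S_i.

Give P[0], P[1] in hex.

P[0] = A4, P[1] = 29

P[0]: S = E(K, DD) = DE; 7A ⊕ DE = A4.
P[1]: S = E(K, DE) = EE; C7 ⊕ EE = 29.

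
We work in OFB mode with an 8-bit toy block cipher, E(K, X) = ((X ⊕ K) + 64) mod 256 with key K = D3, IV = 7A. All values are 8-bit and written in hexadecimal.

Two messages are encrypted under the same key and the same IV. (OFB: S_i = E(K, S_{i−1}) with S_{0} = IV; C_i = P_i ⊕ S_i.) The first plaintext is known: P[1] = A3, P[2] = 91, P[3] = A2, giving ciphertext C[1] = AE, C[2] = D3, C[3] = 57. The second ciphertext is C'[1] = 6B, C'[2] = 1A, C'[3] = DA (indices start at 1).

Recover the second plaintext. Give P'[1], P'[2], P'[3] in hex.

In OFB with a reused IV, both messages share the same keystream S_i, so C_i ⊕ C'_i = P_i ⊕ P'_i and thus P'_i = P_i ⊕ C_i ⊕ C'_i.
P'[1]: A3 ⊕ AE ⊕ 6B = 66.
P'[2]: 91 ⊕ D3 ⊕ 1A = 58.
P'[3]: A2 ⊕ 57 ⊕ DA = 2F.

P'[1] = 66, P'[2] = 58, P'[3] = 2F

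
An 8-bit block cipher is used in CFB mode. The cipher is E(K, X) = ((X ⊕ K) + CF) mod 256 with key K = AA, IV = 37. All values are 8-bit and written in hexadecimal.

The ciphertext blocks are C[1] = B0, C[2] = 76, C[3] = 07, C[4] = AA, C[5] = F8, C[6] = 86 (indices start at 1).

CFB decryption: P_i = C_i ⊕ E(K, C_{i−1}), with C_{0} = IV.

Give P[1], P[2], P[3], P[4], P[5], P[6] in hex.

P[1]: E(K, 37) = 6C; B0 ⊕ 6C = DC.
P[2]: E(K, B0) = E9; 76 ⊕ E9 = 9F.
P[3]: E(K, 76) = AB; 07 ⊕ AB = AC.
P[4]: E(K, 07) = 7C; AA ⊕ 7C = D6.
P[5]: E(K, AA) = CF; F8 ⊕ CF = 37.
P[6]: E(K, F8) = 21; 86 ⊕ 21 = A7.

P[1] = DC, P[2] = 9F, P[3] = AC, P[4] = D6, P[5] = 37, P[6] = A7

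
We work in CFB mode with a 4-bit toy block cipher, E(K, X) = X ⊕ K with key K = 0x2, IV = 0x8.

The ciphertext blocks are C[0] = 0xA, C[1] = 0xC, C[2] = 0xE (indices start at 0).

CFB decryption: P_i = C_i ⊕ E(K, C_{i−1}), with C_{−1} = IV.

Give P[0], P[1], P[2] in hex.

P[0]: E(K, 0x8) = 0xA; 0xA ⊕ 0xA = 0x0.
P[1]: E(K, 0xA) = 0x8; 0xC ⊕ 0x8 = 0x4.
P[2]: E(K, 0xC) = 0xE; 0xE ⊕ 0xE = 0x0.

P[0] = 0x0, P[1] = 0x4, P[2] = 0x0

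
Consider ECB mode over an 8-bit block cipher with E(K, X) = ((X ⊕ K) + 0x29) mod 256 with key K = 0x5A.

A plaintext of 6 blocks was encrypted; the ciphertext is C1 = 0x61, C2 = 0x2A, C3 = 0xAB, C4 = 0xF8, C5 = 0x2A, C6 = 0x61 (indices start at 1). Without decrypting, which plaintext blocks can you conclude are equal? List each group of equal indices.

ECB encrypts each block independently with the same key, so equal ciphertext blocks imply equal plaintext blocks.
C1 = C6 = 0x61, so P1 = P6.
C2 = C5 = 0x2A, so P2 = P5.

P1 = P6; P2 = P5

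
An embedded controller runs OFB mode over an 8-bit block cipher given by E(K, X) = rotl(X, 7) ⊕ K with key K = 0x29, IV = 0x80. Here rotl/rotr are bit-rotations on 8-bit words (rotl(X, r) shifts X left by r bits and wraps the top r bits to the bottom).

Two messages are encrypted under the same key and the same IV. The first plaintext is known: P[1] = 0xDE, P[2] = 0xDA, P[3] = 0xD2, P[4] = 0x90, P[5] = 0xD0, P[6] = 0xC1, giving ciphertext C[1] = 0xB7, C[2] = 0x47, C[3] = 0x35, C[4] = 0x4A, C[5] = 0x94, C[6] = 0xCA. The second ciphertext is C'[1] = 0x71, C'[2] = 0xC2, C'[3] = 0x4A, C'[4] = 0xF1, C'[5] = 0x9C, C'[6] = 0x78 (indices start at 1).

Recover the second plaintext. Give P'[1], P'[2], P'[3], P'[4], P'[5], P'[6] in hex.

In OFB with a reused IV, both messages share the same keystream S_i, so C_i ⊕ C'_i = P_i ⊕ P'_i and thus P'_i = P_i ⊕ C_i ⊕ C'_i.
P'[1]: 0xDE ⊕ 0xB7 ⊕ 0x71 = 0x18.
P'[2]: 0xDA ⊕ 0x47 ⊕ 0xC2 = 0x5F.
P'[3]: 0xD2 ⊕ 0x35 ⊕ 0x4A = 0xAD.
P'[4]: 0x90 ⊕ 0x4A ⊕ 0xF1 = 0x2B.
P'[5]: 0xD0 ⊕ 0x94 ⊕ 0x9C = 0xD8.
P'[6]: 0xC1 ⊕ 0xCA ⊕ 0x78 = 0x73.

P'[1] = 0x18, P'[2] = 0x5F, P'[3] = 0xAD, P'[4] = 0x2B, P'[5] = 0xD8, P'[6] = 0x73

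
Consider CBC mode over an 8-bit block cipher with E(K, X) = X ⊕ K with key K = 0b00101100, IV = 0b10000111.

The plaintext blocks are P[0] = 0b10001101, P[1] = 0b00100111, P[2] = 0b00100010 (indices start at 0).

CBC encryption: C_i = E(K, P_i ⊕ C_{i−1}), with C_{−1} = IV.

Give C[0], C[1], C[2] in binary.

C[0]: P[0] ⊕ 0b10000111 = 0b00001010; E(K, 0b00001010) = 0b00100110.
C[1]: P[1] ⊕ 0b00100110 = 0b00000001; E(K, 0b00000001) = 0b00101101.
C[2]: P[2] ⊕ 0b00101101 = 0b00001111; E(K, 0b00001111) = 0b00100011.

C[0] = 0b00100110, C[1] = 0b00101101, C[2] = 0b00100011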